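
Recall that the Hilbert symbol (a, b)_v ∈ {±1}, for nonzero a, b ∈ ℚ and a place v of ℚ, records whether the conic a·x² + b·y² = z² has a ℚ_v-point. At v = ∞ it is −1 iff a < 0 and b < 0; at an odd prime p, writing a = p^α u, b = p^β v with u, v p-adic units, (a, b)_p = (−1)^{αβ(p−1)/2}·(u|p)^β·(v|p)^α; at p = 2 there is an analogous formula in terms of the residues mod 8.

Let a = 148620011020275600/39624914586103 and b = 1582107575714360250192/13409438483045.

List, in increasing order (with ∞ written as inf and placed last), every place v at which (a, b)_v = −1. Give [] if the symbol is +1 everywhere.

(a, b) ≡ (7, 1330665) mod (ℚ^×)²; places V = {2, 3, 5, 7, 11, 13, 19, 23, 29, 53, ∞}.
(a,b)_13: α=4, u≡8; β=4, v≡5 (mod 13); (8|13)=-1, (5|13)=-1; sign (−1)^0·-1^4·-1^4 = +1.
(a,b)_3: α=4, u≡1; β=5, v≡2 (mod 3); (1|3)=+1, (2|3)=-1; sign (−1)^0·+1^5·-1^4 = +1.
(a,b)_53: α=-4, u≡13; β=-6, v≡38 (mod 53); (13|53)=+1, (38|53)=+1; sign (−1)^0·+1^-6·+1^-4 = +1.
(a,b)_11: α=-4, u≡8; β=-2, v≡10 (mod 11); (8|11)=-1, (10|11)=-1; sign (−1)^0·-1^-2·-1^-4 = +1.
(a,b)_2: α=4, β=4; u≡7, v≡1 (mod 8); ε(u)ε(v)=1·0, αω(v)=4·0, βω(u)=4·0; sum ≡ 0  ⇒  +1.
(a,b)_5: α=2, u≡3; β=-1, v≡3 (mod 5); (3|5)=-1, (3|5)=-1; sign (−1)^0·-1^-1·-1^2 = -1.
(a,b)_7: α=-3, u≡4; β=1, v≡6 (mod 7); (4|7)=+1, (6|7)=-1; sign (−1)^1·+1^1·-1^-3 = +1.
(a,b)_19: α=2, u≡1; β=3, v≡17 (mod 19); (1|19)=+1, (17|19)=+1; sign (−1)^0·+1^3·+1^2 = +1.
(a,b)_29: α=2, u≡4; β=3, v≡20 (mod 29); (4|29)=+1, (20|29)=+1; sign (−1)^0·+1^3·+1^2 = +1.
(a,b)_23: α=2, u≡20; β=3, v≡7 (mod 23); (20|23)=-1, (7|23)=-1; sign (−1)^0·-1^3·-1^2 = -1.
(a,b)_∞: sgn(7)=+, sgn(1330665)=+, so +1.
Ram(7, 1330665) = {5, 23}; no ℚ_5-point on the conic.

[5, 23]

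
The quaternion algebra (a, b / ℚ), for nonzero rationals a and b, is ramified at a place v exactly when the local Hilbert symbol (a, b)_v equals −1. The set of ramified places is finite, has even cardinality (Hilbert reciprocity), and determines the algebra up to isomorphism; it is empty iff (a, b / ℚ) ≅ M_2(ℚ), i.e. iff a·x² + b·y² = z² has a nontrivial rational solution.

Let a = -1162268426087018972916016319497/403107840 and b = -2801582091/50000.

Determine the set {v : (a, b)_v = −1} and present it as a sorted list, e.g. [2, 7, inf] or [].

(a, b) ≡ (-910455, -15295) mod (ℚ^×)²; places V = {2, 3, 5, 7, 11, 13, 17, 19, 23, 29, ∞}.
(a,b)_17: α=2, u≡11; β=0, v≡14 (mod 17); (11|17)=-1, (14|17)=-1; sign (−1)^0·-1^0·-1^2 = +1.
(a,b)_29: α=5, u≡21; β=2, v≡2 (mod 29); (21|29)=-1, (2|29)=-1; sign (−1)^0·-1^2·-1^5 = -1.
(a,b)_2: α=-12, β=-4; u≡1, v≡1 (mod 8); ε(u)ε(v)=0·0, αω(v)=-12·0, βω(u)=-4·0; sum ≡ 0  ⇒  +1.
(a,b)_11: α=6, u≡1; β=2, v≡2 (mod 11); (1|11)=+1, (2|11)=-1; sign (−1)^0·+1^2·-1^6 = +1.
(a,b)_3: α=-9, u≡1; β=2, v≡2 (mod 3); (1|3)=+1, (2|3)=-1; sign (−1)^0·+1^2·-1^-9 = -1.
(a,b)_∞: sgn(-910455)=−, sgn(-15295)=−, so -1.
(a,b)_13: α=3, u≡3; β=0, v≡2 (mod 13); (3|13)=+1, (2|13)=-1; sign (−1)^0·+1^0·-1^3 = -1.
(a,b)_19: α=4, u≡5; β=1, v≡10 (mod 19); (5|19)=+1, (10|19)=-1; sign (−1)^0·+1^1·-1^4 = +1.
(a,b)_5: α=-1, u≡1; β=-5, v≡4 (mod 5); (1|5)=+1, (4|5)=+1; sign (−1)^0·+1^-5·+1^-1 = +1.
(a,b)_23: α=1, u≡14; β=1, v≡16 (mod 23); (14|23)=-1, (16|23)=+1; sign (−1)^1·-1^1·+1^1 = +1.
(a,b)_7: α=5, u≡4; β=1, v≡5 (mod 7); (4|7)=+1, (5|7)=-1; sign (−1)^1·+1^1·-1^5 = +1.
(-910455, -15295 / ℚ) ramifies at {3, 13, 29, ∞}: a division algebra.

[3, 13, 29, inf]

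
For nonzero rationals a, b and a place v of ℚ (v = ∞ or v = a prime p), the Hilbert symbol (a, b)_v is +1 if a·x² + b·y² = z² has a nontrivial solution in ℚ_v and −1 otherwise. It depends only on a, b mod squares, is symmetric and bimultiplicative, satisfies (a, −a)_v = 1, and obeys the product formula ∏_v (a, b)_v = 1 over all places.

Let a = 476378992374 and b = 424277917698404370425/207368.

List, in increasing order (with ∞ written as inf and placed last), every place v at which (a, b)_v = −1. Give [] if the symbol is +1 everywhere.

[2, 19, 37, 43]

(a, b) ≡ (215653686, 2123554) mod (ℚ^×)²; places V = {2, 3, 5, 7, 11, 19, 23, 29, 37, 41, 43, 47, ∞}.
(a,b)_23: α=0, u≡5; β=-2, v≡5 (mod 23); (5|23)=-1, (5|23)=-1; sign (−1)^0·-1^-2·-1^0 = +1.
(a,b)_41: α=1, u≡15; β=1, v≡19 (mod 41); (15|41)=-1, (19|41)=-1; sign (−1)^0·-1^1·-1^1 = +1.
(a,b)_7: α=0, u≡5; β=-2, v≡5 (mod 7); (5|7)=-1, (5|7)=-1; sign (−1)^0·-1^-2·-1^0 = +1.
(a,b)_47: α=2, u≡14; β=3, v≡35 (mod 47); (14|47)=+1, (35|47)=-1; sign (−1)^0·+1^3·-1^2 = +1.
(a,b)_3: α=1, u≡2; β=0, v≡1 (mod 3); (2|3)=-1, (1|3)=+1; sign (−1)^0·-1^0·+1^1 = +1.
(a,b)_11: α=0, u≡10; β=4, v≡3 (mod 11); (10|11)=-1, (3|11)=+1; sign (−1)^0·-1^4·+1^0 = +1.
(a,b)_2: α=1, β=-3; u≡3, v≡1 (mod 8); ε(u)ε(v)=1·0, αω(v)=1·0, βω(u)=-3·1; sum ≡ 1  ⇒  -1.
(a,b)_5: α=0, u≡4; β=2, v≡4 (mod 5); (4|5)=+1, (4|5)=+1; sign (−1)^0·+1^2·+1^0 = +1.
(a,b)_43: α=1, u≡29; β=0, v≡22 (mod 43); (29|43)=-1, (22|43)=-1; sign (−1)^0·-1^0·-1^1 = -1.
(a,b)_∞: sgn(215653686)=+, sgn(2123554)=+, so +1.
(a,b)_37: α=1, u≡9; β=2, v≡18 (mod 37); (9|37)=+1, (18|37)=-1; sign (−1)^0·+1^2·-1^1 = -1.
(a,b)_29: α=1, u≡16; β=1, v≡9 (mod 29); (16|29)=+1, (9|29)=+1; sign (−1)^0·+1^1·+1^1 = +1.
(a,b)_19: α=1, u≡3; β=3, v≡14 (mod 19); (3|19)=-1, (14|19)=-1; sign (−1)^1·-1^3·-1^1 = -1.
(215653686, 2123554 / ℚ) ramifies at {2, 19, 37, 43}: a division algebra.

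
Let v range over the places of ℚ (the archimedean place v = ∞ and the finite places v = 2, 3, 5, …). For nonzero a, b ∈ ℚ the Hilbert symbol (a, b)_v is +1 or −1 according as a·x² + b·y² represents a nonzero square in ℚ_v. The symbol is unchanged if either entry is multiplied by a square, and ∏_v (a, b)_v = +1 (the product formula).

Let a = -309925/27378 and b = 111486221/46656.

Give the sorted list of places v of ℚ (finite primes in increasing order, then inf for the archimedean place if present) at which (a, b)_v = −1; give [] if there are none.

[2, 23]

(a, b) ≡ (-506, 4301) mod (ℚ^×)²; places V = {2, 3, 5, 7, 11, 13, 17, 23, ∞}.
(a,b)_3: α=-4, u≡1; β=-6, v≡2 (mod 3); (1|3)=+1, (2|3)=-1; sign (−1)^0·+1^-6·-1^-4 = +1.
(a,b)_17: α=0, u≡13; β=1, v≡1 (mod 17); (13|17)=+1, (1|17)=+1; sign (−1)^0·+1^1·+1^0 = +1.
(a,b)_11: α=1, u≡4; β=1, v≡6 (mod 11); (4|11)=+1, (6|11)=-1; sign (−1)^1·+1^1·-1^1 = +1.
(a,b)_∞: sgn(-506)=−, sgn(4301)=+, so +1.
(a,b)_5: α=2, u≡1; β=0, v≡1 (mod 5); (1|5)=+1, (1|5)=+1; sign (−1)^0·+1^0·+1^2 = +1.
(a,b)_7: α=2, u≡3; β=2, v≡5 (mod 7); (3|7)=-1, (5|7)=-1; sign (−1)^0·-1^2·-1^2 = +1.
(a,b)_23: α=1, u≡9; β=3, v≡18 (mod 23); (9|23)=+1, (18|23)=+1; sign (−1)^1·+1^3·+1^1 = -1.
(a,b)_13: α=-2, u≡10; β=0, v≡11 (mod 13); (10|13)=+1, (11|13)=-1; sign (−1)^0·+1^0·-1^-2 = +1.
(a,b)_2: α=-1, β=-6; u≡3, v≡5 (mod 8); ε(u)ε(v)=1·0, αω(v)=-1·1, βω(u)=-6·1; sum ≡ 1  ⇒  -1.
Ram(-506, 4301) = {2, 23}; no ℚ_2-point on the conic.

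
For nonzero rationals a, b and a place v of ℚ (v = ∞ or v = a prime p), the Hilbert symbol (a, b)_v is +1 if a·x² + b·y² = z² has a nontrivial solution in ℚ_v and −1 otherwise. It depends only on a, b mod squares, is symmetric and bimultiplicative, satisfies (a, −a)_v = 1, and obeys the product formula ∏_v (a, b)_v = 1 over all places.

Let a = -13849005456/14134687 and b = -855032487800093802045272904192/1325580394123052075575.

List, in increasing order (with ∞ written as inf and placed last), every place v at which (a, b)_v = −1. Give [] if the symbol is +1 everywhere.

(a, b) ≡ (-23023, -14) mod (ℚ^×)²; places V = {2, 3, 5, 7, 11, 13, 17, 19, 23, 29, 41, 47, ∞}.
(a,b)_13: α=1, u≡10; β=4, v≡9 (mod 13); (10|13)=+1, (9|13)=+1; sign (−1)^0·+1^4·+1^1 = +1.
(a,b)_7: α=-5, u≡1; β=-9, v≡3 (mod 7); (1|7)=+1, (3|7)=-1; sign (−1)^1·+1^-9·-1^-5 = +1.
(a,b)_23: α=1, u≡19; β=2, v≡9 (mod 23); (19|23)=-1, (9|23)=+1; sign (−1)^0·-1^2·+1^1 = +1.
(a,b)_17: α=0, u≡7; β=2, v≡6 (mod 17); (7|17)=-1, (6|17)=-1; sign (−1)^0·-1^2·-1^0 = +1.
(a,b)_2: α=4, β=9; u≡1, v≡1 (mod 8); ε(u)ε(v)=0·0, αω(v)=4·0, βω(u)=9·0; sum ≡ 0  ⇒  +1.
(a,b)_41: α=0, u≡24; β=2, v≡12 (mod 41); (24|41)=-1, (12|41)=-1; sign (−1)^0·-1^2·-1^0 = +1.
(a,b)_19: α=2, u≡17; β=2, v≡6 (mod 19); (17|19)=+1, (6|19)=+1; sign (−1)^0·+1^2·+1^2 = +1.
(a,b)_∞: sgn(-23023)=−, sgn(-14)=−, so -1.
(a,b)_3: α=6, u≡2; β=16, v≡1 (mod 3); (2|3)=-1, (1|3)=+1; sign (−1)^0·-1^16·+1^6 = +1.
(a,b)_11: α=1, u≡10; β=4, v≡7 (mod 11); (10|11)=-1, (7|11)=-1; sign (−1)^0·-1^4·-1^1 = -1.
(a,b)_29: α=-2, u≡14; β=-6, v≡26 (mod 29); (14|29)=-1, (26|29)=-1; sign (−1)^0·-1^-6·-1^-2 = +1.
(a,b)_47: α=0, u≡21; β=-2, v≡40 (mod 47); (21|47)=+1, (40|47)=-1; sign (−1)^0·+1^-2·-1^0 = +1.
(a,b)_5: α=0, u≡2; β=-2, v≡1 (mod 5); (2|5)=-1, (1|5)=+1; sign (−1)^0·-1^-2·+1^0 = +1.
(-23023, -14 / ℚ) ramifies at {11, ∞}: a division algebra.

[11, inf]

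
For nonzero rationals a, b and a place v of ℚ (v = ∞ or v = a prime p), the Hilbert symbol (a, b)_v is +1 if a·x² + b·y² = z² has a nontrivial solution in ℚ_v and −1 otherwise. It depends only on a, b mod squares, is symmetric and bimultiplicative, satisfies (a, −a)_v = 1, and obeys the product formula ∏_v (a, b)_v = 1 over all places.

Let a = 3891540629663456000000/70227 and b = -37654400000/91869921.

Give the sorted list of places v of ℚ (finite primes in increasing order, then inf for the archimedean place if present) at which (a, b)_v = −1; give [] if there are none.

(a, b) ≡ (42, -7315) mod (ℚ^×)²; places V = {2, 3, 5, 7, 11, 13, 17, 19, 37, 41, ∞}.
(a,b)_11: α=4, u≡4; β=-1, v≡6 (mod 11); (4|11)=+1, (6|11)=-1; sign (−1)^0·+1^-1·-1^4 = +1.
(a,b)_2: α=11, β=10; u≡5, v≡5 (mod 8); ε(u)ε(v)=0·0, αω(v)=11·1, βω(u)=10·1; sum ≡ 1  ⇒  -1.
(a,b)_∞: sgn(42)=+, sgn(-7315)=−, so +1.
(a,b)_41: α=0, u≡39; β=2, v≡34 (mod 41); (39|41)=+1, (34|41)=-1; sign (−1)^0·+1^2·-1^0 = +1.
(a,b)_7: α=5, u≡6; β=1, v≡5 (mod 7); (6|7)=-1, (5|7)=-1; sign (−1)^1·-1^1·-1^5 = -1.
(a,b)_19: α=2, u≡17; β=-1, v≡18 (mod 19); (17|19)=+1, (18|19)=-1; sign (−1)^0·+1^-1·-1^2 = +1.
(a,b)_13: α=0, u≡3; β=-2, v≡4 (mod 13); (3|13)=+1, (4|13)=+1; sign (−1)^0·+1^-2·+1^0 = +1.
(a,b)_17: α=-2, u≡13; β=-2, v≡6 (mod 17); (13|17)=+1, (6|17)=-1; sign (−1)^0·+1^-2·-1^-2 = +1.
(a,b)_37: α=2, u≡22; β=0, v≡3 (mod 37); (22|37)=-1, (3|37)=+1; sign (−1)^0·-1^0·+1^2 = +1.
(a,b)_3: α=-5, u≡2; β=-2, v≡2 (mod 3); (2|3)=-1, (2|3)=-1; sign (−1)^0·-1^-2·-1^-5 = -1.
(a,b)_5: α=6, u≡2; β=5, v≡2 (mod 5); (2|5)=-1, (2|5)=-1; sign (−1)^0·-1^5·-1^6 = -1.
(42, -7315 / ℚ) ramifies at {2, 3, 5, 7}: a division algebra.

[2, 3, 5, 7]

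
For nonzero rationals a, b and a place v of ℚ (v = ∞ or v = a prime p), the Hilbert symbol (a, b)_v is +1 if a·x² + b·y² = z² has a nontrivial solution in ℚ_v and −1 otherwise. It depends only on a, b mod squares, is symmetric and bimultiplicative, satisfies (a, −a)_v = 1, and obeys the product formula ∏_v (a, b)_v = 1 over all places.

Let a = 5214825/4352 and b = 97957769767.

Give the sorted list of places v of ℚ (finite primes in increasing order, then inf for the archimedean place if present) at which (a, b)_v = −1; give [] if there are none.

(a, b) ≡ (8041, 52978783) mod (ℚ^×)²; places V = {2, 3, 5, 7, 11, 13, 17, 19, 31, 37, 43, ∞}.
(a,b)_2: α=-8, β=0; u≡1, v≡7 (mod 8); ε(u)ε(v)=0·1, αω(v)=-8·0, βω(u)=0·0; sum ≡ 0  ⇒  +1.
(a,b)_37: α=0, u≡10; β=1, v≡4 (mod 37); (10|37)=+1, (4|37)=+1; sign (−1)^0·+1^1·+1^0 = +1.
(a,b)_13: α=0, u≡7; β=1, v≡10 (mod 13); (7|13)=-1, (10|13)=+1; sign (−1)^0·-1^1·+1^0 = -1.
(a,b)_7: α=2, u≡5; β=0, v≡4 (mod 7); (5|7)=-1, (4|7)=+1; sign (−1)^0·-1^0·+1^2 = +1.
(a,b)_17: α=-1, u≡7; β=1, v≡11 (mod 17); (7|17)=-1, (11|17)=-1; sign (−1)^0·-1^1·-1^-1 = +1.
(a,b)_31: α=0, u≡3; β=1, v≡4 (mod 31); (3|31)=-1, (4|31)=+1; sign (−1)^0·-1^1·+1^0 = -1.
(a,b)_5: α=2, u≡4; β=0, v≡2 (mod 5); (4|5)=+1, (2|5)=-1; sign (−1)^0·+1^0·-1^2 = +1.
(a,b)_3: α=2, u≡1; β=0, v≡1 (mod 3); (1|3)=+1, (1|3)=+1; sign (−1)^0·+1^0·+1^2 = +1.
(a,b)_11: α=1, u≡9; β=1, v≡2 (mod 11); (9|11)=+1, (2|11)=-1; sign (−1)^1·+1^1·-1^1 = +1.
(a,b)_19: α=0, u≡9; β=1, v≡15 (mod 19); (9|19)=+1, (15|19)=-1; sign (−1)^0·+1^1·-1^0 = +1.
(a,b)_43: α=1, u≡16; β=2, v≡31 (mod 43); (16|43)=+1, (31|43)=+1; sign (−1)^0·+1^2·+1^1 = +1.
(a,b)_∞: sgn(8041)=+, sgn(52978783)=+, so +1.
Ram(8041, 52978783) = {13, 31}; no ℚ_13-point on the conic.

[13, 31]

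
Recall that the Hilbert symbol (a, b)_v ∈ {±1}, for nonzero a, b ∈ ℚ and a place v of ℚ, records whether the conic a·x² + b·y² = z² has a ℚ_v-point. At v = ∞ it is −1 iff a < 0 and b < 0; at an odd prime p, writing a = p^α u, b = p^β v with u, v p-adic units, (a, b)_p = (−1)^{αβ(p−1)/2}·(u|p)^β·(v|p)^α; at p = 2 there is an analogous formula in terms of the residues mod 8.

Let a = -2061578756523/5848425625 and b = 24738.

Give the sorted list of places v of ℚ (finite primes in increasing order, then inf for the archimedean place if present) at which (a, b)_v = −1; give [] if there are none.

Mod squares: a ≡ -3, b ≡ 24738. Check v ∈ {∞, 2, 3, 5, 7, 11, 13, 17, 19, 23, 31}.
v=13: a=13^2·(≡9), b=13^0·(≡12) mod 13; (9|13)=+1, (12|13)=+1; (−1)^{2·0·6}·(+1)^0·(+1)^2 = +1.
v=∞: -3 < 0 and 24738 > 0  ⇒  (a,b)_∞ = +1.
v=3: a=3^1·(≡2), b=3^1·(≡2) mod 3; (2|3)=-1, (2|3)=-1; (−1)^{1·1·1}·(-1)^1·(-1)^1 = -1.
v=2: v_2(a)=0, v_2(b)=1; units ≡ 5, 1 (mod 8); ε·ε+αω+βω = 0·0+0·0+1·1 ≡ 1  ⇒  (a,b)_2 = -1.
v=23: a=23^-2·(≡5), b=23^0·(≡13) mod 23; (5|23)=-1, (13|23)=+1; (−1)^{-2·0·11}·(-1)^0·(+1)^-2 = +1.
v=17: a=17^2·(≡7), b=17^0·(≡3) mod 17; (7|17)=-1, (3|17)=-1; (−1)^{2·0·8}·(-1)^0·(-1)^2 = +1.
v=19: a=19^-2·(≡6), b=19^1·(≡10) mod 19; (6|19)=+1, (10|19)=-1; (−1)^{-2·1·9}·(+1)^1·(-1)^-2 = +1.
v=7: a=7^-2·(≡2), b=7^1·(≡6) mod 7; (2|7)=+1, (6|7)=-1; (−1)^{-2·1·3}·(+1)^1·(-1)^-2 = +1.
v=5: a=5^-4·(≡2), b=5^0·(≡3) mod 5; (2|5)=-1, (3|5)=-1; (−1)^{-4·0·2}·(-1)^0·(-1)^-4 = +1.
v=31: a=31^2·(≡16), b=31^1·(≡23) mod 31; (16|31)=+1, (23|31)=-1; (−1)^{2·1·15}·(+1)^1·(-1)^2 = +1.
v=11: a=11^4·(≡6), b=11^0·(≡10) mod 11; (6|11)=-1, (10|11)=-1; (−1)^{4·0·5}·(-1)^0·(-1)^4 = +1.
|Ram(-3, 24738)| = 2, even; anisotropic at {2, 3}.

[2, 3]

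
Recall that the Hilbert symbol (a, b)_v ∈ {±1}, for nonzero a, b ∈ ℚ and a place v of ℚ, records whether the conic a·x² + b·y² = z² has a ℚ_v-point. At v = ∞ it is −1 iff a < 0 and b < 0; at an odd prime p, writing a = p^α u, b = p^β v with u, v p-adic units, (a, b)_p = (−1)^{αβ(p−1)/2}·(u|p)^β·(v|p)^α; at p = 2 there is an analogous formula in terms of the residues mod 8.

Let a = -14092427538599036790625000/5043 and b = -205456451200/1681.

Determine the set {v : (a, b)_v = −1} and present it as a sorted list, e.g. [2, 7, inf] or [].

[2, 3, 7, 13, 17, inf]

(a, b) ≡ (-462, -442) mod (ℚ^×)²; places V = {2, 3, 5, 7, 11, 13, 17, 41, ∞}.
(a,b)_13: α=0, u≡6; β=1, v≡6 (mod 13); (6|13)=-1, (6|13)=-1; sign (−1)^0·-1^1·-1^0 = -1.
(a,b)_2: α=3, β=7; u≡1, v≡3 (mod 8); ε(u)ε(v)=0·1, αω(v)=3·1, βω(u)=7·0; sum ≡ 1  ⇒  -1.
(a,b)_41: α=-2, u≡29; β=-2, v≡37 (mod 41); (29|41)=-1, (37|41)=+1; sign (−1)^0·-1^-2·+1^-2 = +1.
(a,b)_3: α=-1, u≡2; β=0, v≡2 (mod 3); (2|3)=-1, (2|3)=-1; sign (−1)^0·-1^0·-1^-1 = -1.
(a,b)_11: α=5, u≡10; β=2, v≡4 (mod 11); (10|11)=-1, (4|11)=+1; sign (−1)^0·-1^2·+1^5 = +1.
(a,b)_17: α=2, u≡5; β=1, v≡4 (mod 17); (5|17)=-1, (4|17)=+1; sign (−1)^0·-1^1·+1^2 = -1.
(a,b)_7: α=13, u≡4; β=4, v≡6 (mod 7); (4|7)=+1, (6|7)=-1; sign (−1)^0·+1^4·-1^13 = -1.
(a,b)_∞: sgn(-462)=−, sgn(-442)=−, so -1.
(a,b)_5: α=8, u≡2; β=2, v≡2 (mod 5); (2|5)=-1, (2|5)=-1; sign (−1)^0·-1^2·-1^8 = +1.
(-462, -442 / ℚ) ramifies at {2, 3, 7, 13, 17, ∞}: a division algebra.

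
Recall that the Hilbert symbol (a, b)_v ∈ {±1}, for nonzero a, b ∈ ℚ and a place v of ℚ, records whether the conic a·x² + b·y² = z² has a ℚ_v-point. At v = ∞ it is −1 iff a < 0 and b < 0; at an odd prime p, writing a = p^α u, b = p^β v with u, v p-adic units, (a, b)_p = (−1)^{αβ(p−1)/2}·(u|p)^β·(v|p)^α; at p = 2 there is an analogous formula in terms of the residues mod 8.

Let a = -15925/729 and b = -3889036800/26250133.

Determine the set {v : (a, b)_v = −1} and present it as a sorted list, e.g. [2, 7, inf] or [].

Mod squares: a ≡ -13, b ≡ -806. Check v ∈ {∞, 2, 3, 5, 7, 11, 13, 29, 31}.
v=2: v_2(a)=0, v_2(b)=9; units ≡ 3, 5 (mod 8); ε·ε+αω+βω = 1·0+0·1+9·1 ≡ 1  ⇒  (a,b)_2 = -1.
v=5: a=5^2·(≡2), b=5^2·(≡1) mod 5; (2|5)=-1, (1|5)=+1; (−1)^{2·2·2}·(-1)^2·(+1)^2 = +1.
v=3: a=3^-6·(≡2), b=3^4·(≡1) mod 3; (2|3)=-1, (1|3)=+1; (−1)^{-6·4·1}·(-1)^4·(+1)^-6 = +1.
v=11: a=11^0·(≡1), b=11^2·(≡7) mod 11; (1|11)=+1, (7|11)=-1; (−1)^{0·2·5}·(+1)^2·(-1)^0 = +1.
v=∞: -13 < 0 and -806 < 0  ⇒  (a,b)_∞ = -1.
v=13: a=13^1·(≡10), b=13^-1·(≡9) mod 13; (10|13)=+1, (9|13)=+1; (−1)^{1·-1·6}·(+1)^-1·(+1)^1 = +1.
v=31: a=31^0·(≡18), b=31^1·(≡1) mod 31; (18|31)=+1, (1|31)=+1; (−1)^{0·1·15}·(+1)^1·(+1)^0 = +1.
v=29: a=29^0·(≡28), b=29^-2·(≡25) mod 29; (28|29)=+1, (25|29)=+1; (−1)^{0·-2·14}·(+1)^-2·(+1)^0 = +1.
v=7: a=7^2·(≡4), b=7^-4·(≡5) mod 7; (4|7)=+1, (5|7)=-1; (−1)^{2·-4·3}·(+1)^-4·(-1)^2 = +1.
|Ram(-13, -806)| = 2, even; anisotropic at {2, ∞}.

[2, inf]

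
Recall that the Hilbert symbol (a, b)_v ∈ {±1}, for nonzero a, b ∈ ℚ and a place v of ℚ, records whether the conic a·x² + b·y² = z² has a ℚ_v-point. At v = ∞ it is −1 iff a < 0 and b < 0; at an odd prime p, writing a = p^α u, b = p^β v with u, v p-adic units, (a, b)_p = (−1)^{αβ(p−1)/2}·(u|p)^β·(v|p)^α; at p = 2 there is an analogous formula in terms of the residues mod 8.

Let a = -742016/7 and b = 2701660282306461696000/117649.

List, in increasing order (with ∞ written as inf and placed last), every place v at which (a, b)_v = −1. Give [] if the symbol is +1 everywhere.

(a, b) ≡ (-81158, 12765) mod (ℚ^×)²; places V = {2, 3, 5, 7, 11, 17, 23, 31, 37, ∞}.
(a,b)_11: α=1, u≡1; β=2, v≡1 (mod 11); (1|11)=+1, (1|11)=+1; sign (−1)^0·+1^2·+1^1 = +1.
(a,b)_7: α=-1, u≡5; β=-6, v≡4 (mod 7); (5|7)=-1, (4|7)=+1; sign (−1)^0·-1^-6·+1^-1 = +1.
(a,b)_3: α=0, u≡1; β=1, v≡1 (mod 3); (1|3)=+1, (1|3)=+1; sign (−1)^0·+1^1·+1^0 = +1.
(a,b)_∞: sgn(-81158)=−, sgn(12765)=+, so +1.
(a,b)_2: α=7, β=18; u≡5, v≡5 (mod 8); ε(u)ε(v)=0·0, αω(v)=7·1, βω(u)=18·1; sum ≡ 1  ⇒  -1.
(a,b)_17: α=1, u≡6; β=2, v≡4 (mod 17); (6|17)=-1, (4|17)=+1; sign (−1)^0·-1^2·+1^1 = +1.
(a,b)_31: α=1, u≡26; β=4, v≡22 (mod 31); (26|31)=-1, (22|31)=-1; sign (−1)^0·-1^4·-1^1 = -1.
(a,b)_5: α=0, u≡2; β=3, v≡2 (mod 5); (2|5)=-1, (2|5)=-1; sign (−1)^0·-1^3·-1^0 = -1.
(a,b)_23: α=0, u≡8; β=1, v≡6 (mod 23); (8|23)=+1, (6|23)=+1; sign (−1)^0·+1^1·+1^0 = +1.
(a,b)_37: α=0, u≡8; β=1, v≡25 (mod 37); (8|37)=-1, (25|37)=+1; sign (−1)^0·-1^1·+1^0 = -1.
|Ram(-81158, 12765)| = 4, even; anisotropic at {2, 5, 31, 37}.

[2, 5, 31, 37]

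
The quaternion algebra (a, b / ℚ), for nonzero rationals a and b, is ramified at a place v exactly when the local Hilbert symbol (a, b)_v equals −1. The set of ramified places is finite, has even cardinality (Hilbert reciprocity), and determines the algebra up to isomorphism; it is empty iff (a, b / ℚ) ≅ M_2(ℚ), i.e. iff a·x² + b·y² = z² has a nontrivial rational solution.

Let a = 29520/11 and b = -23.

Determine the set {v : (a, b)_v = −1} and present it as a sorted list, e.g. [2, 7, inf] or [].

[5, 11]

Mod squares: a ≡ 2255, b ≡ -23. Check v ∈ {∞, 2, 3, 5, 11, 23, 41}.
v=5: a=5^1·(≡4), b=5^0·(≡2) mod 5; (4|5)=+1, (2|5)=-1; (−1)^{1·0·2}·(+1)^0·(-1)^1 = -1.
v=2: v_2(a)=4, v_2(b)=0; units ≡ 7, 1 (mod 8); ε·ε+αω+βω = 1·0+4·0+0·0 ≡ 0  ⇒  (a,b)_2 = +1.
v=41: a=41^1·(≡17), b=41^0·(≡18) mod 41; (17|41)=-1, (18|41)=+1; (−1)^{1·0·20}·(-1)^0·(+1)^1 = +1.
v=11: a=11^-1·(≡7), b=11^0·(≡10) mod 11; (7|11)=-1, (10|11)=-1; (−1)^{-1·0·5}·(-1)^0·(-1)^-1 = -1.
v=23: a=23^0·(≡1), b=23^1·(≡22) mod 23; (1|23)=+1, (22|23)=-1; (−1)^{0·1·11}·(+1)^1·(-1)^0 = +1.
v=∞: 2255 > 0 and -23 < 0  ⇒  (a,b)_∞ = +1.
v=3: a=3^2·(≡2), b=3^0·(≡1) mod 3; (2|3)=-1, (1|3)=+1; (−1)^{2·0·1}·(-1)^0·(+1)^2 = +1.
(2255, -23 / ℚ) ramifies at {5, 11}: a division algebra.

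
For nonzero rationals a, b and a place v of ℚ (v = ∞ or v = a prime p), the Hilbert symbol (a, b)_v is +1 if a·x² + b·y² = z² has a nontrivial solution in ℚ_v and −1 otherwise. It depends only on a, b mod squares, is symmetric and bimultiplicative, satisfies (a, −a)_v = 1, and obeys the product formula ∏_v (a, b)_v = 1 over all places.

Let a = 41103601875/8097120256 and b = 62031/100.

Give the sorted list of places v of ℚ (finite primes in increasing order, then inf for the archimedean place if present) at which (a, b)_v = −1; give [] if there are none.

(a, b) ≡ (483, 62031) mod (ℚ^×)²; places V = {2, 3, 5, 7, 19, 23, 29, 31, 37, 41, ∞}.
(a,b)_∞: sgn(483)=+, sgn(62031)=+, so +1.
(a,b)_23: α=1, u≡20; β=1, v≡18 (mod 23); (20|23)=-1, (18|23)=+1; sign (−1)^1·-1^1·+1^1 = +1.
(a,b)_29: α=0, u≡19; β=1, v≡24 (mod 29); (19|29)=-1, (24|29)=+1; sign (−1)^0·-1^1·+1^0 = -1.
(a,b)_3: α=5, u≡2; β=1, v≡1 (mod 3); (2|3)=-1, (1|3)=+1; sign (−1)^1·-1^1·+1^5 = +1.
(a,b)_41: α=2, u≡37; β=0, v≡9 (mod 41); (37|41)=+1, (9|41)=+1; sign (−1)^0·+1^0·+1^2 = +1.
(a,b)_2: α=-14, β=-2; u≡3, v≡7 (mod 8); ε(u)ε(v)=1·1, αω(v)=-14·0, βω(u)=-2·1; sum ≡ 1  ⇒  -1.
(a,b)_37: α=-2, u≡31; β=0, v≡5 (mod 37); (31|37)=-1, (5|37)=-1; sign (−1)^0·-1^0·-1^-2 = +1.
(a,b)_31: α=0, u≡10; β=1, v≡29 (mod 31); (10|31)=+1, (29|31)=-1; sign (−1)^0·+1^1·-1^0 = +1.
(a,b)_7: α=1, u≡6; β=0, v≡2 (mod 7); (6|7)=-1, (2|7)=+1; sign (−1)^0·-1^0·+1^1 = +1.
(a,b)_19: α=-2, u≡13; β=0, v≡3 (mod 19); (13|19)=-1, (3|19)=-1; sign (−1)^0·-1^0·-1^-2 = +1.
(a,b)_5: α=4, u≡3; β=-2, v≡4 (mod 5); (3|5)=-1, (4|5)=+1; sign (−1)^0·-1^-2·+1^4 = +1.
(483, 62031 / ℚ) ramifies at {2, 29}: a division algebra.

[2, 29]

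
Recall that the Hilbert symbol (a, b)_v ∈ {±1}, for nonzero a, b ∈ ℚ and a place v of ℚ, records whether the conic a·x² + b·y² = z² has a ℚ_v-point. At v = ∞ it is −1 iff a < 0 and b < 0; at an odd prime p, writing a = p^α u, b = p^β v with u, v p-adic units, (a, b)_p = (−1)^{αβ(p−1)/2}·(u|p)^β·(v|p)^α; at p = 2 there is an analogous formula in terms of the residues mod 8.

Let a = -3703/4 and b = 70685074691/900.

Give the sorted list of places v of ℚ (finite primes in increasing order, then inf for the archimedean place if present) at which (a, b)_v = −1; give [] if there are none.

(a, b) ≡ (-7, 3059) mod (ℚ^×)²; places V = {2, 3, 5, 7, 11, 19, 23, ∞}.
(a,b)_5: α=0, u≡3; β=-2, v≡1 (mod 5); (3|5)=-1, (1|5)=+1; sign (−1)^0·-1^-2·+1^0 = +1.
(a,b)_19: α=0, u≡10; β=3, v≡11 (mod 19); (10|19)=-1, (11|19)=+1; sign (−1)^0·-1^3·+1^0 = -1.
(a,b)_∞: sgn(-7)=−, sgn(3059)=+, so +1.
(a,b)_11: α=0, u≡1; β=2, v≡1 (mod 11); (1|11)=+1, (1|11)=+1; sign (−1)^0·+1^2·+1^0 = +1.
(a,b)_2: α=-2, β=-2; u≡1, v≡3 (mod 8); ε(u)ε(v)=0·1, αω(v)=-2·1, βω(u)=-2·0; sum ≡ 0  ⇒  +1.
(a,b)_23: α=2, u≡4; β=3, v≡1 (mod 23); (4|23)=+1, (1|23)=+1; sign (−1)^0·+1^3·+1^2 = +1.
(a,b)_3: α=0, u≡2; β=-2, v≡2 (mod 3); (2|3)=-1, (2|3)=-1; sign (−1)^0·-1^-2·-1^0 = +1.
(a,b)_7: α=1, u≡6; β=1, v≡3 (mod 7); (6|7)=-1, (3|7)=-1; sign (−1)^1·-1^1·-1^1 = -1.
(-7, 3059 / ℚ) ramifies at {7, 19}: a division algebra.

[7, 19]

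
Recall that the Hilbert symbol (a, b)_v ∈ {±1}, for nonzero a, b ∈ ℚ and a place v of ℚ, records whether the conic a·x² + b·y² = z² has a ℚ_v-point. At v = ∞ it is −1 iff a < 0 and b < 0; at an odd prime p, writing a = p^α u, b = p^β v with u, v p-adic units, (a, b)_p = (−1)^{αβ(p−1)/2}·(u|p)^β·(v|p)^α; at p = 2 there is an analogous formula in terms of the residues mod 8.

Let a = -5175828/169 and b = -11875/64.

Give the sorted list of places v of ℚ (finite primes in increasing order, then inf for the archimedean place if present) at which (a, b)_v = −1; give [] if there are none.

[19, inf]

Mod squares: a ≡ -143773, b ≡ -19. Check v ∈ {∞, 2, 3, 5, 7, 13, 19, 23, 47}.
v=19: a=19^1·(≡14), b=19^1·(≡3) mod 19; (14|19)=-1, (3|19)=-1; (−1)^{1·1·9}·(-1)^1·(-1)^1 = -1.
v=47: a=47^1·(≡15), b=47^0·(≡12) mod 47; (15|47)=-1, (12|47)=+1; (−1)^{1·0·23}·(-1)^0·(+1)^1 = +1.
v=2: v_2(a)=2, v_2(b)=-6; units ≡ 3, 5 (mod 8); ε·ε+αω+βω = 1·0+2·1+-6·1 ≡ 0  ⇒  (a,b)_2 = +1.
v=7: a=7^1·(≡6), b=7^0·(≡4) mod 7; (6|7)=-1, (4|7)=+1; (−1)^{1·0·3}·(-1)^0·(+1)^1 = +1.
v=3: a=3^2·(≡2), b=3^0·(≡2) mod 3; (2|3)=-1, (2|3)=-1; (−1)^{2·0·1}·(-1)^0·(-1)^2 = +1.
v=∞: -143773 < 0 and -19 < 0  ⇒  (a,b)_∞ = -1.
v=5: a=5^0·(≡3), b=5^4·(≡4) mod 5; (3|5)=-1, (4|5)=+1; (−1)^{0·4·2}·(-1)^4·(+1)^0 = +1.
v=23: a=23^1·(≡11), b=23^0·(≡6) mod 23; (11|23)=-1, (6|23)=+1; (−1)^{1·0·11}·(-1)^0·(+1)^1 = +1.
v=13: a=13^-2·(≡5), b=13^0·(≡6) mod 13; (5|13)=-1, (6|13)=-1; (−1)^{-2·0·6}·(-1)^0·(-1)^-2 = +1.
Ram(-143773, -19) = {19, ∞}; no ℚ_19-point on the conic.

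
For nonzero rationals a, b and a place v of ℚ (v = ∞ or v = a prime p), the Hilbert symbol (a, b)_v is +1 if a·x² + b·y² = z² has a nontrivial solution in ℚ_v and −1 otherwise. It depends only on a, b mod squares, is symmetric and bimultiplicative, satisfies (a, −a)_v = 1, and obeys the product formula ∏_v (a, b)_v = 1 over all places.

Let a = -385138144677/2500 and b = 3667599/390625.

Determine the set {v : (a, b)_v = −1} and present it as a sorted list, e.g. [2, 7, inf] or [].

Mod squares: a ≡ -7293, b ≡ 559. Check v ∈ {∞, 2, 3, 5, 11, 13, 17, 43}.
v=43: a=43^2·(≡4), b=43^1·(≡25) mod 43; (4|43)=+1, (25|43)=+1; (−1)^{2·1·21}·(+1)^1·(+1)^2 = +1.
v=2: v_2(a)=-2, v_2(b)=0; units ≡ 3, 7 (mod 8); ε·ε+αω+βω = 1·1+-2·0+0·1 ≡ 1  ⇒  (a,b)_2 = -1.
v=11: a=11^1·(≡6), b=11^0·(≡3) mod 11; (6|11)=-1, (3|11)=+1; (−1)^{1·0·5}·(-1)^0·(+1)^1 = +1.
v=∞: -7293 < 0 and 559 > 0  ⇒  (a,b)_∞ = +1.
v=3: a=3^1·(≡2), b=3^8·(≡1) mod 3; (2|3)=-1, (1|3)=+1; (−1)^{1·8·1}·(-1)^8·(+1)^1 = +1.
v=17: a=17^1·(≡16), b=17^0·(≡15) mod 17; (16|17)=+1, (15|17)=+1; (−1)^{1·0·8}·(+1)^0·(+1)^1 = +1.
v=5: a=5^-4·(≡2), b=5^-8·(≡4) mod 5; (2|5)=-1, (4|5)=+1; (−1)^{-4·-8·2}·(-1)^-8·(+1)^-4 = +1.
v=13: a=13^5·(≡5), b=13^1·(≡10) mod 13; (5|13)=-1, (10|13)=+1; (−1)^{5·1·6}·(-1)^1·(+1)^5 = -1.
Ram(-7293, 559) = {2, 13}; no ℚ_2-point on the conic.

[2, 13]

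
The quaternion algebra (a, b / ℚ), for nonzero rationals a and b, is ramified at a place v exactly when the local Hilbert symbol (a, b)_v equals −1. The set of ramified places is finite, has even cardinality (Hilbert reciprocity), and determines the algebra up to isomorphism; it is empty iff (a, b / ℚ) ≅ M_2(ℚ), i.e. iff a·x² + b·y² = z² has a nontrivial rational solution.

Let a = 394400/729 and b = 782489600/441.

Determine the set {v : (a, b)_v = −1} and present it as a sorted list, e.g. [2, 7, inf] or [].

[17, 29]

Mod squares: a ≡ 986, b ≡ 30566. Check v ∈ {∞, 2, 3, 5, 7, 17, 29, 31}.
v=2: v_2(a)=5, v_2(b)=11; units ≡ 5, 3 (mod 8); ε·ε+αω+βω = 0·1+5·1+11·1 ≡ 0  ⇒  (a,b)_2 = +1.
v=29: a=29^1·(≡7), b=29^1·(≡27) mod 29; (7|29)=+1, (27|29)=-1; (−1)^{1·1·14}·(+1)^1·(-1)^1 = -1.
v=7: a=7^0·(≡6), b=7^-2·(≡2) mod 7; (6|7)=-1, (2|7)=+1; (−1)^{0·-2·3}·(-1)^-2·(+1)^0 = +1.
v=17: a=17^1·(≡11), b=17^1·(≡9) mod 17; (11|17)=-1, (9|17)=+1; (−1)^{1·1·8}·(-1)^1·(+1)^1 = -1.
v=3: a=3^-6·(≡2), b=3^-2·(≡2) mod 3; (2|3)=-1, (2|3)=-1; (−1)^{-6·-2·1}·(-1)^-2·(-1)^-6 = +1.
v=∞: 986 > 0 and 30566 > 0  ⇒  (a,b)_∞ = +1.
v=31: a=31^0·(≡5), b=31^1·(≡14) mod 31; (5|31)=+1, (14|31)=+1; (−1)^{0·1·15}·(+1)^1·(+1)^0 = +1.
v=5: a=5^2·(≡4), b=5^2·(≡4) mod 5; (4|5)=+1, (4|5)=+1; (−1)^{2·2·2}·(+1)^2·(+1)^2 = +1.
(986, 30566 / ℚ) ramifies at {17, 29}: a division algebra.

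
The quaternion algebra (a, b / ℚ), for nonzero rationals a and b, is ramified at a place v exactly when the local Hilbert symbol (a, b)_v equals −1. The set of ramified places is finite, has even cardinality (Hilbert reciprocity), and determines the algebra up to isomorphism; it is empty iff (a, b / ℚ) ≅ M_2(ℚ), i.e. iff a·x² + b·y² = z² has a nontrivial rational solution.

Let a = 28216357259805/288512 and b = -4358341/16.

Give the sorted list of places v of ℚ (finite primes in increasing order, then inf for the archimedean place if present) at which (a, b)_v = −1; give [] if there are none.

Mod squares: a ≡ 2097715, b ≡ -25789. Check v ∈ {∞, 2, 3, 5, 7, 11, 13, 17, 23, 29, 37, 41}.
v=41: a=41^2·(≡9), b=41^1·(≡11) mod 41; (9|41)=+1, (11|41)=-1; (−1)^{2·1·20}·(+1)^1·(-1)^2 = +1.
v=37: a=37^1·(≡11), b=37^1·(≡31) mod 37; (11|37)=+1, (31|37)=-1; (−1)^{1·1·18}·(+1)^1·(-1)^1 = -1.
v=23: a=23^-1·(≡17), b=23^0·(≡20) mod 23; (17|23)=-1, (20|23)=-1; (−1)^{-1·0·11}·(-1)^0·(-1)^-1 = -1.
v=17: a=17^1·(≡4), b=17^1·(≡13) mod 17; (4|17)=+1, (13|17)=+1; (−1)^{1·1·8}·(+1)^1·(+1)^1 = +1.
v=11: a=11^2·(≡5), b=11^0·(≡7) mod 11; (5|11)=+1, (7|11)=-1; (−1)^{2·0·5}·(+1)^0·(-1)^2 = +1.
v=7: a=7^-2·(≡1), b=7^0·(≡3) mod 7; (1|7)=+1, (3|7)=-1; (−1)^{-2·0·3}·(+1)^0·(-1)^-2 = +1.
v=∞: 2097715 > 0 and -25789 < 0  ⇒  (a,b)_∞ = +1.
v=2: v_2(a)=-8, v_2(b)=-4; units ≡ 3, 3 (mod 8); ε·ε+αω+βω = 1·1+-8·1+-4·1 ≡ 1  ⇒  (a,b)_2 = -1.
v=29: a=29^1·(≡23), b=29^0·(≡17) mod 29; (23|29)=+1, (17|29)=-1; (−1)^{1·0·14}·(+1)^0·(-1)^1 = -1.
v=5: a=5^1·(≡3), b=5^0·(≡4) mod 5; (3|5)=-1, (4|5)=+1; (−1)^{1·0·2}·(-1)^0·(+1)^1 = +1.
v=13: a=13^2·(≡12), b=13^2·(≡1) mod 13; (12|13)=+1, (1|13)=+1; (−1)^{2·2·6}·(+1)^2·(+1)^2 = +1.
v=3: a=3^2·(≡1), b=3^0·(≡2) mod 3; (1|3)=+1, (2|3)=-1; (−1)^{2·0·1}·(+1)^0·(-1)^2 = +1.
|Ram(2097715, -25789)| = 4, even; anisotropic at {2, 23, 29, 37}.

[2, 23, 29, 37]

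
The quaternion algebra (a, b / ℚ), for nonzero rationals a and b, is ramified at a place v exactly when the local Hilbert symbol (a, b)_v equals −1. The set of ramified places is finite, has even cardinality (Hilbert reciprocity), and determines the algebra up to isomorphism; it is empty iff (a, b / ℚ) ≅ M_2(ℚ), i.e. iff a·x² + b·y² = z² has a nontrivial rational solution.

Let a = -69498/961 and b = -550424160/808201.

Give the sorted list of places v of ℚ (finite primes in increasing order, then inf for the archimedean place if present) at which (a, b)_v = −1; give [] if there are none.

Mod squares: a ≡ -858, b ≡ -390. Check v ∈ {∞, 2, 3, 5, 11, 13, 29, 31}.
v=5: a=5^0·(≡2), b=5^1·(≡3) mod 5; (2|5)=-1, (3|5)=-1; (−1)^{0·1·2}·(-1)^1·(-1)^0 = -1.
v=∞: -858 < 0 and -390 < 0  ⇒  (a,b)_∞ = -1.
v=29: a=29^0·(≡11), b=29^-2·(≡4) mod 29; (11|29)=-1, (4|29)=+1; (−1)^{0·-2·14}·(-1)^-2·(+1)^0 = +1.
v=13: a=13^1·(≡3), b=13^1·(≡1) mod 13; (3|13)=+1, (1|13)=+1; (−1)^{1·1·6}·(+1)^1·(+1)^1 = +1.
v=11: a=11^1·(≡10), b=11^2·(≡10) mod 11; (10|11)=-1, (10|11)=-1; (−1)^{1·2·5}·(-1)^2·(-1)^1 = -1.
v=31: a=31^-2·(≡4), b=31^-2·(≡15) mod 31; (4|31)=+1, (15|31)=-1; (−1)^{-2·-2·15}·(+1)^-2·(-1)^-2 = +1.
v=2: v_2(a)=1, v_2(b)=5; units ≡ 3, 5 (mod 8); ε·ε+αω+βω = 1·0+1·1+5·1 ≡ 0  ⇒  (a,b)_2 = +1.
v=3: a=3^5·(≡2), b=3^7·(≡2) mod 3; (2|3)=-1, (2|3)=-1; (−1)^{5·7·1}·(-1)^7·(-1)^5 = -1.
Ram(-858, -390) = {3, 5, 11, ∞}; no ℚ_3-point on the conic.

[3, 5, 11, inf]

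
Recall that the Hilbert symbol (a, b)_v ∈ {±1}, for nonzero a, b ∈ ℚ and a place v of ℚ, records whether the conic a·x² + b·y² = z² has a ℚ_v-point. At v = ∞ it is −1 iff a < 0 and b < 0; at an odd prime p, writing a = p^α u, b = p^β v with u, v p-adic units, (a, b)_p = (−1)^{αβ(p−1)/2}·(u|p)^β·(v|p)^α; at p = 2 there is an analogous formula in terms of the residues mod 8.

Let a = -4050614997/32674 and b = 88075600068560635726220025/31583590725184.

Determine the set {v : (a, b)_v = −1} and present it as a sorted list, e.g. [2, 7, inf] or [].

Mod squares: a ≡ -92378, b ≡ 209. Check v ∈ {∞, 2, 3, 5, 7, 11, 13, 17, 19, 29, 31, 37, 43}.
v=7: a=7^0·(≡1), b=7^2·(≡6) mod 7; (1|7)=+1, (6|7)=-1; (−1)^{0·2·3}·(+1)^2·(-1)^0 = +1.
v=31: a=31^-2·(≡1), b=31^-4·(≡3) mod 31; (1|31)=+1, (3|31)=-1; (−1)^{-2·-4·15}·(+1)^-4·(-1)^-2 = +1.
v=3: a=3^2·(≡1), b=3^6·(≡2) mod 3; (1|3)=+1, (2|3)=-1; (−1)^{2·6·1}·(+1)^6·(-1)^2 = +1.
v=17: a=17^-1·(≡10), b=17^-2·(≡6) mod 17; (10|17)=-1, (6|17)=-1; (−1)^{-1·-2·8}·(-1)^-2·(-1)^-1 = -1.
v=2: v_2(a)=-1, v_2(b)=-6; units ≡ 3, 1 (mod 8); ε·ε+αω+βω = 1·0+-1·0+-6·1 ≡ 0  ⇒  (a,b)_2 = +1.
v=13: a=13^1·(≡5), b=13^2·(≡9) mod 13; (5|13)=-1, (9|13)=+1; (−1)^{1·2·6}·(-1)^2·(+1)^1 = +1.
v=5: a=5^0·(≡2), b=5^2·(≡4) mod 5; (2|5)=-1, (4|5)=+1; (−1)^{0·2·2}·(-1)^2·(+1)^0 = +1.
v=∞: -92378 < 0 and 209 > 0  ⇒  (a,b)_∞ = +1.
v=37: a=37^2·(≡1), b=37^4·(≡14) mod 37; (1|37)=+1, (14|37)=-1; (−1)^{2·4·18}·(+1)^4·(-1)^2 = +1.
v=29: a=29^0·(≡20), b=29^2·(≡1) mod 29; (20|29)=+1, (1|29)=+1; (−1)^{0·2·14}·(+1)^2·(+1)^0 = +1.
v=19: a=19^1·(≡10), b=19^1·(≡7) mod 19; (10|19)=-1, (7|19)=+1; (−1)^{1·1·9}·(-1)^1·(+1)^1 = +1.
v=11: a=11^3·(≡7), b=11^7·(≡6) mod 11; (7|11)=-1, (6|11)=-1; (−1)^{3·7·5}·(-1)^7·(-1)^3 = -1.
v=43: a=43^0·(≡27), b=43^-2·(≡18) mod 43; (27|43)=-1, (18|43)=-1; (−1)^{0·-2·21}·(-1)^-2·(-1)^0 = +1.
|Ram(-92378, 209)| = 2, even; anisotropic at {11, 17}.

[11, 17]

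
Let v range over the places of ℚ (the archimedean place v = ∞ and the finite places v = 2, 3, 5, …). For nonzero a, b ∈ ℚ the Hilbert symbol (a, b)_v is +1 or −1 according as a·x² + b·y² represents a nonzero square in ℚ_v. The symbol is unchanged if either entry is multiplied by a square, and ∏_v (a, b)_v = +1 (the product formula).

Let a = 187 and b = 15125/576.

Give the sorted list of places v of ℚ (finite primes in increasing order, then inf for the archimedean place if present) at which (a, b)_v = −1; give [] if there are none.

Mod squares: a ≡ 187, b ≡ 5. Check v ∈ {∞, 2, 3, 5, 11, 17}.
v=2: v_2(a)=0, v_2(b)=-6; units ≡ 3, 5 (mod 8); ε·ε+αω+βω = 1·0+0·1+-6·1 ≡ 0  ⇒  (a,b)_2 = +1.
v=5: a=5^0·(≡2), b=5^3·(≡1) mod 5; (2|5)=-1, (1|5)=+1; (−1)^{0·3·2}·(-1)^3·(+1)^0 = -1.
v=∞: 187 > 0 and 5 > 0  ⇒  (a,b)_∞ = +1.
v=11: a=11^1·(≡6), b=11^2·(≡1) mod 11; (6|11)=-1, (1|11)=+1; (−1)^{1·2·5}·(-1)^2·(+1)^1 = +1.
v=17: a=17^1·(≡11), b=17^0·(≡11) mod 17; (11|17)=-1, (11|17)=-1; (−1)^{1·0·8}·(-1)^0·(-1)^1 = -1.
v=3: a=3^0·(≡1), b=3^-2·(≡2) mod 3; (1|3)=+1, (2|3)=-1; (−1)^{0·-2·1}·(+1)^-2·(-1)^0 = +1.
Ram(187, 5) = {5, 17}; no ℚ_5-point on the conic.

[5, 17]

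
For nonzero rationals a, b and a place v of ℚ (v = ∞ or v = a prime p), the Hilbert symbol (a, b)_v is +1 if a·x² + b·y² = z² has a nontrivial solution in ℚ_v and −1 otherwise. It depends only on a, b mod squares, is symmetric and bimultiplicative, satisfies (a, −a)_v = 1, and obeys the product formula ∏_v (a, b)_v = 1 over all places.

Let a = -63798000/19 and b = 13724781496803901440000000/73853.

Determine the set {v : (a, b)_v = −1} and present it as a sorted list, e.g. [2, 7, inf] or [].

Mod squares: a ≡ -61845, b ≡ 24181395. Check v ∈ {∞, 2, 3, 5, 7, 13, 17, 19, 23, 31}.
v=5: a=5^3·(≡4), b=5^7·(≡4) mod 5; (4|5)=+1, (4|5)=+1; (−1)^{3·7·2}·(+1)^7·(+1)^3 = +1.
v=13: a=13^0·(≡12), b=13^-2·(≡9) mod 13; (12|13)=+1, (9|13)=+1; (−1)^{0·-2·6}·(+1)^-2·(+1)^0 = +1.
v=3: a=3^1·(≡1), b=3^9·(≡2) mod 3; (1|3)=+1, (2|3)=-1; (−1)^{1·9·1}·(+1)^9·(-1)^1 = +1.
v=∞: -61845 < 0 and 24181395 > 0  ⇒  (a,b)_∞ = +1.
v=19: a=19^-1·(≡10), b=19^-1·(≡5) mod 19; (10|19)=-1, (5|19)=+1; (−1)^{-1·-1·9}·(-1)^-1·(+1)^-1 = +1.
v=7: a=7^3·(≡5), b=7^5·(≡6) mod 7; (5|7)=-1, (6|7)=-1; (−1)^{3·5·3}·(-1)^5·(-1)^3 = -1.
v=2: v_2(a)=4, v_2(b)=20; units ≡ 3, 3 (mod 8); ε·ε+αω+βω = 1·1+4·1+20·1 ≡ 1  ⇒  (a,b)_2 = -1.
v=23: a=23^0·(≡12), b=23^-1·(≡4) mod 23; (12|23)=+1, (4|23)=+1; (−1)^{0·-1·11}·(+1)^-1·(+1)^0 = +1.
v=17: a=17^0·(≡4), b=17^1·(≡3) mod 17; (4|17)=+1, (3|17)=-1; (−1)^{0·1·8}·(+1)^1·(-1)^0 = +1.
v=31: a=31^1·(≡8), b=31^3·(≡27) mod 31; (8|31)=+1, (27|31)=-1; (−1)^{1·3·15}·(+1)^3·(-1)^1 = +1.
(-61845, 24181395 / ℚ) ramifies at {2, 7}: a division algebra.

[2, 7]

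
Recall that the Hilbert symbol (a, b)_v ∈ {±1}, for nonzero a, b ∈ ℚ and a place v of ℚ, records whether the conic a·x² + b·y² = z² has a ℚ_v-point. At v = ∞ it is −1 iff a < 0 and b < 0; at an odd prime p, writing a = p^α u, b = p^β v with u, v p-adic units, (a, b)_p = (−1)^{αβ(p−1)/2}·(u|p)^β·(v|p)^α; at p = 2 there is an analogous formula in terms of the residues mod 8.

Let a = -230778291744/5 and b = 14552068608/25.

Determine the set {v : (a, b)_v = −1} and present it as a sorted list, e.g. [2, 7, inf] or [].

Mod squares: a ≡ -170170, b ≡ 14322. Check v ∈ {∞, 2, 3, 5, 7, 11, 13, 17, 31}.
v=3: a=3^2·(≡2), b=3^5·(≡1) mod 3; (2|3)=-1, (1|3)=+1; (−1)^{2·5·1}·(-1)^5·(+1)^2 = -1.
v=7: a=7^3·(≡2), b=7^3·(≡1) mod 7; (2|7)=+1, (1|7)=+1; (−1)^{3·3·3}·(+1)^3·(+1)^3 = -1.
v=31: a=31^2·(≡9), b=31^1·(≡4) mod 31; (9|31)=+1, (4|31)=+1; (−1)^{2·1·15}·(+1)^1·(+1)^2 = +1.
v=13: a=13^1·(≡10), b=13^0·(≡1) mod 13; (10|13)=+1, (1|13)=+1; (−1)^{1·0·6}·(+1)^0·(+1)^1 = +1.
v=11: a=11^1·(≡10), b=11^1·(≡3) mod 11; (10|11)=-1, (3|11)=+1; (−1)^{1·1·5}·(-1)^1·(+1)^1 = +1.
v=5: a=5^-1·(≡1), b=5^-2·(≡3) mod 5; (1|5)=+1, (3|5)=-1; (−1)^{-1·-2·2}·(+1)^-2·(-1)^-1 = -1.
v=17: a=17^1·(≡14), b=17^0·(≡8) mod 17; (14|17)=-1, (8|17)=+1; (−1)^{1·0·8}·(-1)^0·(+1)^1 = +1.
v=∞: -170170 < 0 and 14322 > 0  ⇒  (a,b)_∞ = +1.
v=2: v_2(a)=5, v_2(b)=9; units ≡ 3, 1 (mod 8); ε·ε+αω+βω = 1·0+5·0+9·1 ≡ 1  ⇒  (a,b)_2 = -1.
Ram(-170170, 14322) = {2, 3, 5, 7}; no ℚ_2-point on the conic.

[2, 3, 5, 7]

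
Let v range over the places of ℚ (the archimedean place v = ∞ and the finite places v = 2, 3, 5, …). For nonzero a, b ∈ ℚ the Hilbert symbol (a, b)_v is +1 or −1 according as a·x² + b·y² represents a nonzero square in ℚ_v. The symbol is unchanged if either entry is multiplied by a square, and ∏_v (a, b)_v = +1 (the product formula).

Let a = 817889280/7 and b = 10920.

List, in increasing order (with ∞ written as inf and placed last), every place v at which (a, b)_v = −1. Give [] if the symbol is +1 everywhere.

Mod squares: a ≡ 1365, b ≡ 2730. Check v ∈ {∞, 2, 3, 5, 7, 13}.
v=2: v_2(a)=22, v_2(b)=3; units ≡ 5, 5 (mod 8); ε·ε+αω+βω = 0·0+22·1+3·1 ≡ 1  ⇒  (a,b)_2 = -1.
v=∞: 1365 > 0 and 2730 > 0  ⇒  (a,b)_∞ = +1.
v=5: a=5^1·(≡3), b=5^1·(≡4) mod 5; (3|5)=-1, (4|5)=+1; (−1)^{1·1·2}·(-1)^1·(+1)^1 = -1.
v=3: a=3^1·(≡2), b=3^1·(≡1) mod 3; (2|3)=-1, (1|3)=+1; (−1)^{1·1·1}·(-1)^1·(+1)^1 = +1.
v=13: a=13^1·(≡1), b=13^1·(≡8) mod 13; (1|13)=+1, (8|13)=-1; (−1)^{1·1·6}·(+1)^1·(-1)^1 = -1.
v=7: a=7^-1·(≡5), b=7^1·(≡6) mod 7; (5|7)=-1, (6|7)=-1; (−1)^{-1·1·3}·(-1)^1·(-1)^-1 = -1.
|Ram(1365, 2730)| = 4, even; anisotropic at {2, 5, 7, 13}.

[2, 5, 7, 13]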